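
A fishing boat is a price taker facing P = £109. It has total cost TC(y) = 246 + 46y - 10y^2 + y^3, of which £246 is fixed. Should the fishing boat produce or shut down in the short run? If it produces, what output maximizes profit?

From TC, MC = TC'(y) = 46 - 20y + 3y^2 and AVC = VC/y = 46 - 10y + y^2.
The AVC parabola has its vertex at y = 10/2 = 5, where AVC = 46 - 10·5 + 5^2 = £21.
Because £109 ≥ £21, revenue can cover variable cost; the firm operates.
Solving P = MC: -63 - 20y + 3y^2 = 0 ⇒ y = -7/3 or 9. On the upward-sloping branch, y* = 9.
Check: AVC at y = 9 is £37 ≤ P, so revenue covers variable cost.
Profit = P·y − TC = 109·9 − 579 = £402.

Produce at y = 9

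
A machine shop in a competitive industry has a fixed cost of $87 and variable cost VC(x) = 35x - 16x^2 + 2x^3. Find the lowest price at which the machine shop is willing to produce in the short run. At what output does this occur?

$3 per unit, at x = 4

The firm shuts down when price falls below the minimum of average variable cost. AVC = VC/x = 35 - 16x + 2x^2.
dAVC/dx = -16 + 4x = 0 gives x = 4. min AVC = 35 - 16·4 + 2·4^2 = 3.
So the shutdown price is $3.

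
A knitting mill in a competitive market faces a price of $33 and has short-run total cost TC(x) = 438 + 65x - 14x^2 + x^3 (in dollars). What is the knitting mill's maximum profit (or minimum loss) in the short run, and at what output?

AVC = 65 - 14x + x^2; min AVC = $16 at x = 7. Since P = $33 ≥ min AVC, the firm produces.
MC = 65 - 28x + 3x^2. Setting P = MC and taking the root on the rising branch gives x* = 8.
TR = 33·8 = 264. TC = 438 + 136 = 574. Profit = 264 − 574 = -$310.
That loss of $310 beats the $438 the firm would lose by shutting down; producing recovers $128 of fixed cost.

Profit = -$310 at x = 8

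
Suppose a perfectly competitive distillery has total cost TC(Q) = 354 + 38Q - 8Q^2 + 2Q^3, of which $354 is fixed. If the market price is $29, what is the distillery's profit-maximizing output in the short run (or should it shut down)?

Shut down

Strip out fixed cost: VC = 38Q - 8Q^2 + 2Q^3. Then AVC = 38 - 8Q + 2Q^2 and MC = 38 - 16Q + 6Q^2.
AVC hits its minimum where MC = AVC, at Q = 2, giving min AVC = 38 - 8·2 + 2·2^2 = $30.
P = $29 lies below min AVC = $30; no output level covers variable cost.
Shutting down limits the loss to fixed cost, $354.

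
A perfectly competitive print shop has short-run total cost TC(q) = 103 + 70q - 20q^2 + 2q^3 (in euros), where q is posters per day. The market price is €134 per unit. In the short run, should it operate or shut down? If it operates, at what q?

Variable cost is VC = 70q - 20q^2 + 2q^3, so AVC = VC/q = 70 - 20q + 2q^2 and MC = dTC/dq = 70 - 40q + 6q^2.
AVC hits its minimum where MC = AVC, at q = 5, giving min AVC = 70 - 20·5 + 2·5^2 = €20.
P = €134 exceeds min AVC = €20, so the firm stays open.
Solving P = MC: -64 - 40q + 6q^2 = 0 ⇒ q = -4/3 or 8. On the upward-sloping branch, q* = 8.
Check: AVC at q = 8 is €38 ≤ P, so revenue covers variable cost.
Profit = P·q − TC = 134·8 − 407 = €665.

Produce at q = 8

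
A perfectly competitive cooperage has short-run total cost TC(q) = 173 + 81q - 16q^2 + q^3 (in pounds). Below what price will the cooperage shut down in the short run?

£17 per unit

The shutdown price is the minimum of AVC. VC = 81q - 16q^2 + q^3, so AVC = 81 - 16q + q^2.
dAVC/dq = -16 + 2q = 0 gives q = 8. min AVC = 81 - 16·8 + 8^2 = 17.
For P < £17 the firm produces nothing.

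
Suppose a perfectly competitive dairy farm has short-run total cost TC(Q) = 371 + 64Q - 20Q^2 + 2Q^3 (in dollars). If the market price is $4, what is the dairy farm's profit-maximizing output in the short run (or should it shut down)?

Variable cost is VC = 64Q - 20Q^2 + 2Q^3, so AVC = VC/Q = 64 - 20Q + 2Q^2 and MC = dTC/dQ = 64 - 40Q + 6Q^2.
AVC hits its minimum where MC = AVC, at Q = 5, giving min AVC = 64 - 20·5 + 2·5^2 = $14.
P = $4 lies below min AVC = $14; no output level covers variable cost.
Shutting down limits the loss to fixed cost, $371.

Shut down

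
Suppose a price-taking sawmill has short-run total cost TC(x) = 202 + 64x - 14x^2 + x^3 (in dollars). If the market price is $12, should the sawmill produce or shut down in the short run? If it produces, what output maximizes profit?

From TC, MC = TC'(x) = 64 - 28x + 3x^2 and AVC = VC/x = 64 - 14x + x^2.
AVC is minimized where dAVC/dx = -14 + 2x = 0, at x = 7; min AVC = 64 - 14·7 + 7^2 = $15.
Since P = $12 < min AVC = $15, price fails to cover variable cost at any output.
Shutting down limits the loss to fixed cost, $202.

Shut down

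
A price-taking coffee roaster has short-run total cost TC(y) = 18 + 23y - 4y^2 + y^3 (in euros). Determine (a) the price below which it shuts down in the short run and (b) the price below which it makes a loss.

Shutdown price = €19; break-even price = €26

AVC = 23 - 4y + y^2; minimized at y = 2, giving min AVC = €19. That is the shutdown price.
ATC = 18/y + 23 - 4y + y^2. Setting dATC/dy = −18/y^2 − 4 + 2y = 0 gives y = 3 (since 2·3^3 − 4·3^2 = 18).
min ATC = 18/3 + 23 − 4·3 + 3^2 = €26. That is the break-even price.
Between these two prices the firm operates at a loss; above €26 it earns a profit.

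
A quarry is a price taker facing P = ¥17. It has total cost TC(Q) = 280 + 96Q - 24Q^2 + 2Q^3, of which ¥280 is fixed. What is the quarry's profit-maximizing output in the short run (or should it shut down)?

Shut down

Variable cost is VC = 96Q - 24Q^2 + 2Q^3, so AVC = VC/Q = 96 - 24Q + 2Q^2 and MC = dTC/dQ = 96 - 48Q + 6Q^2.
AVC is minimized where dAVC/dQ = -24 + 4Q = 0, at Q = 6; min AVC = 96 - 24·6 + 2·6^2 = ¥24.
P = ¥17 lies below min AVC = ¥24; no output level covers variable cost.
Best response: produce nothing and absorb the ¥280 fixed cost.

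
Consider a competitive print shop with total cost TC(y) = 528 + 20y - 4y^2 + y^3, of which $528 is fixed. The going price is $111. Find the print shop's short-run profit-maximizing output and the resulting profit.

AVC = 20 - 4y + y^2 has its minimum $16 at y = 2; price $111 clears that bar, so the firm operates.
MC = 20 - 8y + 3y^2. Setting P = MC and taking the root on the rising branch gives y* = 7.
TR = 111·7 = 777. TC = 528 + 287 = 815. Profit = 777 − 815 = -$38.
Shutting down would mean losing the fixed cost of $528, so operating at a loss of $38 is better by $490.

Profit = -$38 at y = 7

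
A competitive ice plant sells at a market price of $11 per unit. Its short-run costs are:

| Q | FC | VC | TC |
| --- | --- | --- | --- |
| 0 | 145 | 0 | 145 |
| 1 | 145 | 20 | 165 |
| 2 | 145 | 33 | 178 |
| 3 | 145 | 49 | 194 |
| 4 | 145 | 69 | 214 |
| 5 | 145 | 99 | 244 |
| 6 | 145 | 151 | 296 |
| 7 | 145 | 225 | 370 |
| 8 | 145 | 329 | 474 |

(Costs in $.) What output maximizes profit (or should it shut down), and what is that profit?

Profit at each row (π = 11Q − TC): Q=0: -145; Q=1: -154; Q=2: -156; Q=3: -161; Q=4: -170; Q=5: -189; Q=6: -230; Q=7: -293; Q=8: -386.
Profit is highest at Q = 0. Equivalently, the lowest AVC in the table is 49/3 ≈ $16.33 at Q = 3, and P = $11 falls below it — price never covers variable cost, so the firm shuts down and loses only its fixed cost.

Q = 0 (shut down); profit = -$145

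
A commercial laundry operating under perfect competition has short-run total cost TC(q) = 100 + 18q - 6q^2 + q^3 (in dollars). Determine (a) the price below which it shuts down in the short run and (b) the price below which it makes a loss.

Shutdown price = min AVC. AVC = 18 - 6q + q^2, with vertex at q = 3 and minimum $9.
ATC = 100/q + 18 - 6q + q^2. Setting dATC/dq = −100/q^2 − 6 + 2q = 0 gives q = 5 (since 2·5^3 − 6·5^2 = 100).
min ATC = 100/5 + 18 − 6·5 + 5^2 = $33. That is the break-even price.
Between these two prices the firm operates at a loss; above $33 it earns a profit.

Shutdown price = $9; break-even price = $33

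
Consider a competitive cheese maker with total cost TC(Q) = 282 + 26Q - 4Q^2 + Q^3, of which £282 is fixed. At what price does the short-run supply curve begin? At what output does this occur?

The shutdown price is the minimum of AVC. VC = 26Q - 4Q^2 + Q^3, so AVC = 26 - 4Q + Q^2.
At the minimum of AVC, MC = AVC. MC = 26 - 8Q + 3Q^2; setting MC = AVC gives 2Q^2 - 4Q = 0, so Q = 2. min AVC = 22.
The firm shuts down for any P below £22.

£22 per unit, at Q = 2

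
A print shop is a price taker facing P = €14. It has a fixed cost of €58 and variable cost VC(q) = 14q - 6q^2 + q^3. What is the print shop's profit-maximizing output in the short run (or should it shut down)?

Produce at q = 4

From TC, MC = TC'(q) = 14 - 12q + 3q^2 and AVC = VC/q = 14 - 6q + q^2.
AVC is minimized where dAVC/dq = -6 + 2q = 0, at q = 3; min AVC = 14 - 6·3 + 3^2 = €5.
Because €14 ≥ €5, revenue can cover variable cost; the firm operates.
Solving P = MC: -12q + 3q^2 = 0 ⇒ q = 0 or 4. On the upward-sloping branch, q* = 4.
Check: AVC at q = 4 is €6 ≤ P, so revenue covers variable cost.
Profit = P·q − TC = 14·4 − 82 = -€26, a loss, but smaller than the €58 fixed cost the firm would lose by shutting down.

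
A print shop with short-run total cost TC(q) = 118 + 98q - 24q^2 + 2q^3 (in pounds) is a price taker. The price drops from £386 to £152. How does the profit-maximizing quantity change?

Output falls from 12 to 9

AVC = 98 - 24q + 2q^2, minimized at q = 6 where min AVC = £26. MC = 98 - 48q + 6q^2.
At P = £386 ≥ min AVC, set P = MC on the rising branch: q = 12.
At P = £152 ≥ min AVC, set P = MC: q = 9. The firm stays open but cuts output.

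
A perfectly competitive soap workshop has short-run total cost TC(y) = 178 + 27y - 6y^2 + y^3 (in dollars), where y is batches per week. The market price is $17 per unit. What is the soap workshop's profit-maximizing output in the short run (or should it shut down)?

Shut down

Variable cost is VC = 27y - 6y^2 + y^3, so AVC = VC/y = 27 - 6y + y^2 and MC = dTC/dy = 27 - 12y + 3y^2.
AVC is minimized where dAVC/dy = -6 + 2y = 0, at y = 3; min AVC = 27 - 6·3 + 3^2 = $18.
With P < min AVC ($17 < $18), every unit sold adds to the loss.
The firm minimizes its loss by shutting down and losing only its fixed cost of $178.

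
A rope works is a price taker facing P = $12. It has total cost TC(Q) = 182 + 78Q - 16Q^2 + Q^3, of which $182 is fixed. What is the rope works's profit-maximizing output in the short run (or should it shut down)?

Shut down

From TC, MC = TC'(Q) = 78 - 32Q + 3Q^2 and AVC = VC/Q = 78 - 16Q + Q^2.
AVC is minimized where dAVC/dQ = -16 + 2Q = 0, at Q = 8; min AVC = 78 - 16·8 + 8^2 = $14.
P = $12 lies below min AVC = $14; no output level covers variable cost.
Shutting down limits the loss to fixed cost, $182.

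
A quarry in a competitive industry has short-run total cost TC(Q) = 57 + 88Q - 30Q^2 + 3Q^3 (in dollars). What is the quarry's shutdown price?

The firm shuts down when price falls below the minimum of average variable cost. AVC = VC/Q = 88 - 30Q + 3Q^2.
At the minimum of AVC, MC = AVC. MC = 88 - 60Q + 9Q^2; setting MC = AVC gives 6Q^2 - 30Q = 0, so Q = 5. min AVC = 13.
For P < $13 the firm produces nothing.

$13 per unit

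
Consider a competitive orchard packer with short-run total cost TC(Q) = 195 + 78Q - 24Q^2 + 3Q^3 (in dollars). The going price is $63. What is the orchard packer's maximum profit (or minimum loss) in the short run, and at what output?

Profit = -$45 at Q = 5

AVC = 78 - 24Q + 3Q^2; min AVC = $30 at Q = 4. Since P = $63 ≥ min AVC, the firm produces.
With MC = 78 - 48Q + 9Q^2, P = MC on the upward-sloping part at Q* = 5.
TR = 63·5 = 315. TC = 195 + 165 = 360. Profit = 315 − 360 = -$45.
Shutting down would mean losing the fixed cost of $195, so operating at a loss of $45 is better by $150.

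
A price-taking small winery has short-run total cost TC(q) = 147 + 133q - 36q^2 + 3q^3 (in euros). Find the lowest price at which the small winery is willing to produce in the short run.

€25 per unit

The shutdown price is the minimum of AVC. VC = 133q - 36q^2 + 3q^3, so AVC = 133 - 36q + 3q^2.
At the minimum of AVC, MC = AVC. MC = 133 - 72q + 9q^2; setting MC = AVC gives 6q^2 - 36q = 0, so q = 6. min AVC = 25.
So the shutdown price is €25.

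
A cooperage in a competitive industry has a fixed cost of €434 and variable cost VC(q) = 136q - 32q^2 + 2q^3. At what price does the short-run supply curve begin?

€8 per unit

The firm shuts down when price falls below the minimum of average variable cost. AVC = VC/q = 136 - 32q + 2q^2.
dAVC/dq = -32 + 4q = 0 gives q = 8. min AVC = 136 - 32·8 + 2·8^2 = 8.
For P < €8 the firm produces nothing.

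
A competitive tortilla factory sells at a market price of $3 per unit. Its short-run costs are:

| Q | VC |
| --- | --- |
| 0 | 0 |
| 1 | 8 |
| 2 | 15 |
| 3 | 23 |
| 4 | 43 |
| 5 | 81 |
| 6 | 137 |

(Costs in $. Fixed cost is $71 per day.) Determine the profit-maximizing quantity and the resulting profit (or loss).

Q = 0 (shut down); profit = -$71

Compute π = P·Q − TC at each output: Q=0: -71; Q=1: -76; Q=2: -80; Q=3: -85; Q=4: -102; Q=5: -137; Q=6: -190.
Profit is highest at Q = 0. Equivalently, the lowest AVC in the table is 15/2 ≈ $7.50 at Q = 2, and P = $3 falls below it — price never covers variable cost, so the firm shuts down and loses only its fixed cost.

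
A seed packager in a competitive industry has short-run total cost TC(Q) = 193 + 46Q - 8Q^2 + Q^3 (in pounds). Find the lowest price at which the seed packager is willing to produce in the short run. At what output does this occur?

£30 per unit, at Q = 4

Short-run supply begins at min AVC. From VC = 46Q - 8Q^2 + Q^3, AVC = 46 - 8Q + Q^2.
dAVC/dQ = -8 + 2Q = 0 gives Q = 4. min AVC = 46 - 8·4 + 4^2 = 30.
The firm shuts down for any P below £30.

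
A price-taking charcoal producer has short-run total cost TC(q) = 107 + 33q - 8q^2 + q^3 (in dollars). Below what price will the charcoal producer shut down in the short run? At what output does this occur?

The shutdown price is the minimum of AVC. VC = 33q - 8q^2 + q^3, so AVC = 33 - 8q + q^2.
dAVC/dq = -8 + 2q = 0 gives q = 4. min AVC = 33 - 8·4 + 4^2 = 17.
The firm shuts down for any P below $17.

$17 per unit, at q = 4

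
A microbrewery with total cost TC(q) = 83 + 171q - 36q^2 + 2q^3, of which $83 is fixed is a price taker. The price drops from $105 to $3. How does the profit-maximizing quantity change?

AVC = 171 - 36q + 2q^2, minimized at q = 9 where min AVC = $9. MC = 171 - 72q + 6q^2.
At P = $105 ≥ min AVC, set P = MC on the rising branch: q = 11.
At P = $3 < min AVC = $9, price no longer covers variable cost at any output, so the firm shuts down: q = 0.

Output falls from 11 to 0 (the firm shuts down)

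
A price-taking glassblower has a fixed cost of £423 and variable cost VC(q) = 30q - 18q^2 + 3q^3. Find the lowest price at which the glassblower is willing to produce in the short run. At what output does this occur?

The firm shuts down when price falls below the minimum of average variable cost. AVC = VC/q = 30 - 18q + 3q^2.
At the minimum of AVC, MC = AVC. MC = 30 - 36q + 9q^2; setting MC = AVC gives 6q^2 - 18q = 0, so q = 3. min AVC = 3.
For P < £3 the firm produces nothing.

£3 per unit, at q = 3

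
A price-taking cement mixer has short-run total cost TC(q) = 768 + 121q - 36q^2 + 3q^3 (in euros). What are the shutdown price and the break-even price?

Shutdown price = €13; break-even price = €121

Shutdown price = min AVC. AVC = 121 - 36q + 3q^2, with vertex at q = 6 and minimum €13.
ATC = 768/q + 121 - 36q + 3q^2. Setting dATC/dq = −768/q^2 − 36 + 6q = 0 gives q = 8 (since 6·8^3 − 36·8^2 = 768).
min ATC = 768/8 + 121 − 36·8 + 3·8^2 = €121. That is the break-even price.
For €13 ≤ P < €121 the firm produces at a loss; below €13 it shuts down.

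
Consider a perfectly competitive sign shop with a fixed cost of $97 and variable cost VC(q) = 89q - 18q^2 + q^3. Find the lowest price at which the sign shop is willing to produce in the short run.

The firm shuts down when price falls below the minimum of average variable cost. AVC = VC/q = 89 - 18q + q^2.
dAVC/dq = -18 + 2q = 0 gives q = 9. min AVC = 89 - 18·9 + 9^2 = 8.
So the shutdown price is $8.

$8 per unit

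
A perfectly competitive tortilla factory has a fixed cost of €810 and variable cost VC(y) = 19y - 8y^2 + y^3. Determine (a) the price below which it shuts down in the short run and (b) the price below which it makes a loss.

Shutdown price = €3; break-even price = €118

AVC = 19 - 8y + y^2; minimized at y = 4, giving min AVC = €3. That is the shutdown price.
ATC = 810/y + 19 - 8y + y^2. Setting dATC/dy = −810/y^2 − 8 + 2y = 0 gives y = 9 (since 2·9^3 − 8·9^2 = 810).
min ATC = 810/9 + 19 − 8·9 + 9^2 = €118. That is the break-even price.
For €3 ≤ P < €118 the firm produces at a loss; below €3 it shuts down.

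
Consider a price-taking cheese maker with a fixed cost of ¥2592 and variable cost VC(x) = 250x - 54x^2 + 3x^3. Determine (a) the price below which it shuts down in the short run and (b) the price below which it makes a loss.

AVC = 250 - 54x + 3x^2; minimized at x = 9, giving min AVC = ¥7. That is the shutdown price.
ATC = 2592/x + 250 - 54x + 3x^2. Setting dATC/dx = −2592/x^2 − 54 + 6x = 0 gives x = 12 (since 6·12^3 − 54·12^2 = 2592).
min ATC = 2592/12 + 250 − 54·12 + 3·12^2 = ¥250. That is the break-even price.
For ¥7 ≤ P < ¥250 the firm produces at a loss; below ¥7 it shuts down.

Shutdown price = ¥7; break-even price = ¥250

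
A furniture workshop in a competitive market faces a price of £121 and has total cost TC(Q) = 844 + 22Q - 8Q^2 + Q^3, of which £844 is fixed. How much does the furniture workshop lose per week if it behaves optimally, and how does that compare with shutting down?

AVC = 22 - 8Q + Q^2 has its minimum £6 at Q = 4; price £121 clears that bar, so the firm operates.
MC = 22 - 16Q + 3Q^2. Setting P = MC and taking the root on the rising branch gives Q* = 9.
TR = 121·9 = 1089. TC = 844 + 279 = 1123. Profit = 1089 − 1123 = -£34.
By producing, the firm covers all variable cost plus £810 of fixed cost; shutting down would lose the full £844.

Profit = -£34 at Q = 9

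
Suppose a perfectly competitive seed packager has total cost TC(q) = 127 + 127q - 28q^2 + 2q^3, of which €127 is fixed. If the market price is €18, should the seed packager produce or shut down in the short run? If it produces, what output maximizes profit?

Strip out fixed cost: VC = 127q - 28q^2 + 2q^3. Then AVC = 127 - 28q + 2q^2 and MC = 127 - 56q + 6q^2.
The AVC parabola has its vertex at q = 28/4 = 7, where AVC = 127 - 28·7 + 2·7^2 = €29.
Since P = €18 < min AVC = €29, price fails to cover variable cost at any output.
Best response: produce nothing and absorb the €127 fixed cost.

Shut down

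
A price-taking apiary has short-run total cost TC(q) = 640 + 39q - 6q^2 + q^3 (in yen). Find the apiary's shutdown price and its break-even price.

Shutdown price = ¥30; break-even price = ¥135

Shutdown price = min AVC. AVC = 39 - 6q + q^2, with vertex at q = 3 and minimum ¥30.
ATC = 640/q + 39 - 6q + q^2. Setting dATC/dq = −640/q^2 − 6 + 2q = 0 gives q = 8 (since 2·8^3 − 6·8^2 = 640).
min ATC = 640/8 + 39 − 6·8 + 8^2 = ¥135. That is the break-even price.
Between these two prices the firm operates at a loss; above ¥135 it earns a profit.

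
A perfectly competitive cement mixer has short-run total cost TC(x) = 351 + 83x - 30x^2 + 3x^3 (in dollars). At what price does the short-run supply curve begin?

The shutdown price is the minimum of AVC. VC = 83x - 30x^2 + 3x^3, so AVC = 83 - 30x + 3x^2.
At the minimum of AVC, MC = AVC. MC = 83 - 60x + 9x^2; setting MC = AVC gives 6x^2 - 30x = 0, so x = 5. min AVC = 8.
The firm shuts down for any P below $8.

$8 per unit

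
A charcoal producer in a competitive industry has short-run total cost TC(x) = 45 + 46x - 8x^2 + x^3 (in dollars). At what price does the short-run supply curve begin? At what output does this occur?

The shutdown price is the minimum of AVC. VC = 46x - 8x^2 + x^3, so AVC = 46 - 8x + x^2.
dAVC/dx = -8 + 2x = 0 gives x = 4. min AVC = 46 - 8·4 + 4^2 = 30.
The firm shuts down for any P below $30.

$30 per unit, at x = 4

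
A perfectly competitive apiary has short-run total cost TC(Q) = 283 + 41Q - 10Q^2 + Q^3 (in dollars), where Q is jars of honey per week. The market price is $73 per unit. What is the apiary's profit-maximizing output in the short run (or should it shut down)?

Strip out fixed cost: VC = 41Q - 10Q^2 + Q^3. Then AVC = 41 - 10Q + Q^2 and MC = 41 - 20Q + 3Q^2.
AVC is minimized where dAVC/dQ = -10 + 2Q = 0, at Q = 5; min AVC = 41 - 10·5 + 5^2 = $16.
Since P = $73 ≥ min AVC = $16, price covers variable cost and the firm should produce.
P = MC gives -32 - 20Q + 3Q^2 = 0, with roots -4/3 and 8. Take the larger (rising MC): Q* = 8.
Check: AVC at Q = 8 is $25 ≤ P, so revenue covers variable cost.
Profit = P·Q − TC = 73·8 − 483 = $101.

Produce at Q = 8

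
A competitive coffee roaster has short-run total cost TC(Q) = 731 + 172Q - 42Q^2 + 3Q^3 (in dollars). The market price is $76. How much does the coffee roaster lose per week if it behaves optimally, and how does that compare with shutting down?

Profit = -$347 at Q = 8

AVC = 172 - 42Q + 3Q^2; min AVC = $25 at Q = 7. Since P = $76 ≥ min AVC, the firm produces.
MC = 172 - 84Q + 9Q^2. Setting P = MC and taking the root on the rising branch gives Q* = 8.
TR = 76·8 = 608. TC = 731 + 224 = 955. Profit = 608 − 955 = -$347.
By producing, the firm covers all variable cost plus $384 of fixed cost; shutting down would lose the full $731.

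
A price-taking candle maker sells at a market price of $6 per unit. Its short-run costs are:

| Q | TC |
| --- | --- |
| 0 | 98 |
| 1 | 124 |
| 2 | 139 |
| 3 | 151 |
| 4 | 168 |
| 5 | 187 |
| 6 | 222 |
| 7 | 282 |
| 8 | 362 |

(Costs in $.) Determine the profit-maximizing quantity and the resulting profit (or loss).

Q = 0 (shut down); profit = -$98

Compute π = P·Q − TC at each output: Q=0: -98; Q=1: -118; Q=2: -127; Q=3: -133; Q=4: -144; Q=5: -157; Q=6: -186; Q=7: -240; Q=8: -314.
Profit is highest at Q = 0. Equivalently, the lowest AVC in the table is 70/4 ≈ $17.50 at Q = 4, and P = $6 falls below it — price never covers variable cost, so the firm shuts down and loses only its fixed cost.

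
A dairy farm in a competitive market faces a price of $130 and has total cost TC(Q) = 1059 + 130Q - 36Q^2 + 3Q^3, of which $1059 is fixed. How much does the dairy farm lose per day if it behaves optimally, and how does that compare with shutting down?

AVC = 130 - 36Q + 3Q^2 has its minimum $22 at Q = 6; price $130 clears that bar, so the firm operates.
MC = 130 - 72Q + 9Q^2. Setting P = MC and taking the root on the rising branch gives Q* = 8.
TR = 130·8 = 1040. TC = 1059 + 272 = 1331. Profit = 1040 − 1331 = -$291.
Shutting down would mean losing the fixed cost of $1059, so operating at a loss of $291 is better by $768.

Profit = -$291 at Q = 8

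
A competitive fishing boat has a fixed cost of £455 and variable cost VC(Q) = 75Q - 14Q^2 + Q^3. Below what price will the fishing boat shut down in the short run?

The firm shuts down when price falls below the minimum of average variable cost. AVC = VC/Q = 75 - 14Q + Q^2.
At the minimum of AVC, MC = AVC. MC = 75 - 28Q + 3Q^2; setting MC = AVC gives 2Q^2 - 14Q = 0, so Q = 7. min AVC = 26.
The firm shuts down for any P below £26.

£26 per unit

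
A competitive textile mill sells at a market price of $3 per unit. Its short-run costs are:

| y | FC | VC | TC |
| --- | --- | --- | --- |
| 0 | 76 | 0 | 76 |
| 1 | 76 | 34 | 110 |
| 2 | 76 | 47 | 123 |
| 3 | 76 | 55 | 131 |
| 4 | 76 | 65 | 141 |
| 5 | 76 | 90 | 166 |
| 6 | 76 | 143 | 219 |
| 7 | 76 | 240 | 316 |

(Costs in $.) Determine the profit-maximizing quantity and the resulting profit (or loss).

Profit at each row (π = 3y − TC): y=0: -76; y=1: -107; y=2: -117; y=3: -122; y=4: -129; y=5: -151; y=6: -201; y=7: -295.
Profit is highest at y = 0. Equivalently, the lowest AVC in the table is 65/4 ≈ $16.25 at y = 4, and P = $3 falls below it — price never covers variable cost, so the firm shuts down and loses only its fixed cost.

y = 0 (shut down); profit = -$76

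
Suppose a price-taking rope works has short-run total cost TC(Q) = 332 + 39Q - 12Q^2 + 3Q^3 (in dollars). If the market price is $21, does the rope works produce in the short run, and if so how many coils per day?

Strip out fixed cost: VC = 39Q - 12Q^2 + 3Q^3. Then AVC = 39 - 12Q + 3Q^2 and MC = 39 - 24Q + 9Q^2.
AVC hits its minimum where MC = AVC, at Q = 2, giving min AVC = 39 - 12·2 + 3·2^2 = $27.
P = $21 lies below min AVC = $27; no output level covers variable cost.
Shutting down limits the loss to fixed cost, $332.

Shut down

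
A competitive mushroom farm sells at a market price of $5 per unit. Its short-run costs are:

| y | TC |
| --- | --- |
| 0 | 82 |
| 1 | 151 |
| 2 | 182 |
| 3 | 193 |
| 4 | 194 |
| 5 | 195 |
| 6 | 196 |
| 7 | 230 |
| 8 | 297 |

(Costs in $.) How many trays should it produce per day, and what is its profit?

Compute π = P·y − TC at each output: y=0: -82; y=1: -146; y=2: -172; y=3: -178; y=4: -174; y=5: -170; y=6: -166; y=7: -195; y=8: -257.
Profit is highest at y = 0. Equivalently, the lowest AVC in the table is 114/6 ≈ $19 at y = 6, and P = $5 falls below it — price never covers variable cost, so the firm shuts down and loses only its fixed cost.

y = 0 (shut down); profit = -$82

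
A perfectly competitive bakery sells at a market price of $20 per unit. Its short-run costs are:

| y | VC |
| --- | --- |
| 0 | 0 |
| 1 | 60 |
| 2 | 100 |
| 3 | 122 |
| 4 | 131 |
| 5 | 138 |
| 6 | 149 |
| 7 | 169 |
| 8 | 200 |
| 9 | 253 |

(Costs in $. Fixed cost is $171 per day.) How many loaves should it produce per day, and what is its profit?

y = 0 (shut down); profit = -$171

Tabulate TR − TC: y=0: -171; y=1: -211; y=2: -231; y=3: -233; y=4: -222; y=5: -209; y=6: -200; y=7: -200; y=8: -211; y=9: -244.
Profit is highest at y = 0. Equivalently, the lowest AVC in the table is 169/7 ≈ $24.14 at y = 7, and P = $20 falls below it — price never covers variable cost, so the firm shuts down and loses only its fixed cost.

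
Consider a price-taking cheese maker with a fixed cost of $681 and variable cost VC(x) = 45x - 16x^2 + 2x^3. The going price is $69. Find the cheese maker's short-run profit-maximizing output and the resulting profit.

AVC = 45 - 16x + 2x^2 has its minimum $13 at x = 4; price $69 clears that bar, so the firm operates.
With MC = 45 - 32x + 6x^2, P = MC on the upward-sloping part at x* = 6.
TR = 69·6 = 414. TC = 681 + 126 = 807. Profit = 414 − 807 = -$393.
That loss of $393 beats the $681 the firm would lose by shutting down; producing recovers $288 of fixed cost.

Profit = -$393 at x = 6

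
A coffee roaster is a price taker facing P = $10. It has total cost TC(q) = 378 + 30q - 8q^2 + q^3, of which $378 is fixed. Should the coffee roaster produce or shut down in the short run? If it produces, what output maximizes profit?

From TC, MC = TC'(q) = 30 - 16q + 3q^2 and AVC = VC/q = 30 - 8q + q^2.
AVC is minimized where dAVC/dq = -8 + 2q = 0, at q = 4; min AVC = 30 - 8·4 + 4^2 = $14.
Since P = $10 < min AVC = $14, price fails to cover variable cost at any output.
Shutting down limits the loss to fixed cost, $378.

Shut down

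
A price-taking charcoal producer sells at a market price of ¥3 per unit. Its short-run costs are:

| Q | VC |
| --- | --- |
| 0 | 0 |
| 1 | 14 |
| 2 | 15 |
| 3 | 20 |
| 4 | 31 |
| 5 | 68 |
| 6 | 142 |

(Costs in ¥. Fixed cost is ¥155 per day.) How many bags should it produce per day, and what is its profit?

Q = 0 (shut down); profit = -¥155

Tabulate TR − TC: Q=0: -155; Q=1: -166; Q=2: -164; Q=3: -166; Q=4: -174; Q=5: -208; Q=6: -279.
Profit is highest at Q = 0. Equivalently, the lowest AVC in the table is 20/3 ≈ ¥6.67 at Q = 3, and P = ¥3 falls below it — price never covers variable cost, so the firm shuts down and loses only its fixed cost.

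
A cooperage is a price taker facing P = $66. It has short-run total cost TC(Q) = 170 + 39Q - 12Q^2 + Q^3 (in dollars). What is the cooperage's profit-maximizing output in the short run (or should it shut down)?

Variable cost is VC = 39Q - 12Q^2 + Q^3, so AVC = VC/Q = 39 - 12Q + Q^2 and MC = dTC/dQ = 39 - 24Q + 3Q^2.
The AVC parabola has its vertex at Q = 12/2 = 6, where AVC = 39 - 12·6 + 6^2 = $3.
P = $66 exceeds min AVC = $3, so the firm stays open.
P = MC gives -27 - 24Q + 3Q^2 = 0, with roots -1 and 9. Take the larger (rising MC): Q* = 9.
Check: AVC at Q = 9 is $12 ≤ P, so revenue covers variable cost.
Profit = P·Q − TC = 66·9 − 278 = $316.

Produce at Q = 9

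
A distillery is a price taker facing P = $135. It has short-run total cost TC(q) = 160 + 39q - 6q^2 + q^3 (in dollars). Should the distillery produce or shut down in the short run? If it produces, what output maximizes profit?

Strip out fixed cost: VC = 39q - 6q^2 + q^3. Then AVC = 39 - 6q + q^2 and MC = 39 - 12q + 3q^2.
The AVC parabola has its vertex at q = 6/2 = 3, where AVC = 39 - 6·3 + 3^2 = $30.
Because $135 ≥ $30, revenue can cover variable cost; the firm operates.
P = MC gives -96 - 12q + 3q^2 = 0, with roots -4 and 8. Take the larger (rising MC): q* = 8.
Check: AVC at q = 8 is $55 ≤ P, so revenue covers variable cost.
Profit = P·q − TC = 135·8 − 600 = $480.

Produce at q = 8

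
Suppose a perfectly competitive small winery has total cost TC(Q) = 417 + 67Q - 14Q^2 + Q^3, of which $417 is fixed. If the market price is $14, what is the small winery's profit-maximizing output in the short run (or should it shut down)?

Shut down

Strip out fixed cost: VC = 67Q - 14Q^2 + Q^3. Then AVC = 67 - 14Q + Q^2 and MC = 67 - 28Q + 3Q^2.
AVC hits its minimum where MC = AVC, at Q = 7, giving min AVC = 67 - 14·7 + 7^2 = $18.
Since P = $14 < min AVC = $18, price fails to cover variable cost at any output.
The firm minimizes its loss by shutting down and losing only its fixed cost of $417.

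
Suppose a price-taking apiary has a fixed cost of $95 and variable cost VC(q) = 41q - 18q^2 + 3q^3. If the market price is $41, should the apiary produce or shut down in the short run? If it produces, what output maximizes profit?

From TC, MC = TC'(q) = 41 - 36q + 9q^2 and AVC = VC/q = 41 - 18q + 3q^2.
AVC hits its minimum where MC = AVC, at q = 3, giving min AVC = 41 - 18·3 + 3·3^2 = $14.
P = $41 exceeds min AVC = $14, so the firm stays open.
P = MC gives -36q + 9q^2 = 0, with roots 0 and 4. Take the larger (rising MC): q* = 4.
Check: AVC at q = 4 is $17 ≤ P, so revenue covers variable cost.
Profit = P·q − TC = 41·4 − 163 = $1.

Produce at q = 4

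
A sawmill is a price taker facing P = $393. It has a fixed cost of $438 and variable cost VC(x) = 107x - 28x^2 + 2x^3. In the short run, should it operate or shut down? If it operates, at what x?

Strip out fixed cost: VC = 107x - 28x^2 + 2x^3. Then AVC = 107 - 28x + 2x^2 and MC = 107 - 56x + 6x^2.
The AVC parabola has its vertex at x = 28/4 = 7, where AVC = 107 - 28·7 + 2·7^2 = $9.
P = $393 exceeds min AVC = $9, so the firm stays open.
Solving P = MC: -286 - 56x + 6x^2 = 0 ⇒ x = -11/3 or 13. On the upward-sloping branch, x* = 13.
Check: AVC at x = 13 is $81 ≤ P, so revenue covers variable cost.
Profit = P·x − TC = 393·13 − 1491 = $3618.

Produce at x = 13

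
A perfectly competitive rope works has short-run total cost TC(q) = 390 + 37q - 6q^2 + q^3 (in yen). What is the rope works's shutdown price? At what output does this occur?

The firm shuts down when price falls below the minimum of average variable cost. AVC = VC/q = 37 - 6q + q^2.
At the minimum of AVC, MC = AVC. MC = 37 - 12q + 3q^2; setting MC = AVC gives 2q^2 - 6q = 0, so q = 3. min AVC = 28.
So the shutdown price is ¥28.

¥28 per unit, at q = 3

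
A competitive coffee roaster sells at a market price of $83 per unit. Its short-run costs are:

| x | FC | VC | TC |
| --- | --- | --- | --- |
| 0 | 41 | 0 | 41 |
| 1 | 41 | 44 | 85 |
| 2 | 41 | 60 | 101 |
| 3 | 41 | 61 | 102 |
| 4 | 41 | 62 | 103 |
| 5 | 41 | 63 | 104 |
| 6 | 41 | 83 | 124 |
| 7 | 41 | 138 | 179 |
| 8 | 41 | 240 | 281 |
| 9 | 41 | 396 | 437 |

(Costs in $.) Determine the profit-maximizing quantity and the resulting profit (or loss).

Compute π = P·x − TC at each output: x=0: -41; x=1: -2; x=2: 65; x=3: 147; x=4: 229; x=5: 311; x=6: 374; x=7: 402; x=8: 383; x=9: 310.
Profit is maximized at x = 7. AVC there is 138/7 = $19.71 ≤ P, so producing beats shutting down (which would give -$41).

x = 7; profit = $402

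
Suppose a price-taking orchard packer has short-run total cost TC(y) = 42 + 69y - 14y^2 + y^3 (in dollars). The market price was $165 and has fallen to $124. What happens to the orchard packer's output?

Output falls from 12 to 11

AVC = 69 - 14y + y^2, minimized at y = 7 where min AVC = $20. MC = 69 - 28y + 3y^2.
With P = $165 above the shutdown price, P = MC gives y = 12.
At P = $124 ≥ min AVC, set P = MC: y = 11. The firm stays open but cuts output.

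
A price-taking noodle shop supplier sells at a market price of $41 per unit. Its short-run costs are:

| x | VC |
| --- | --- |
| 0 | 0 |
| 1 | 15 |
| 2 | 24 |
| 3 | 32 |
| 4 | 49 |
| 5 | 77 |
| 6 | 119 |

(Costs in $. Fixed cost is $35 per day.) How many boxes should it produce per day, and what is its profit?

x = 5; profit = $93

Compute π = P·x − TC at each output: x=0: -35; x=1: -9; x=2: 23; x=3: 56; x=4: 80; x=5: 93; x=6: 92.
Profit is maximized at x = 5. AVC there is 77/5 = $15.40 ≤ P, so producing beats shutting down (which would give -$35).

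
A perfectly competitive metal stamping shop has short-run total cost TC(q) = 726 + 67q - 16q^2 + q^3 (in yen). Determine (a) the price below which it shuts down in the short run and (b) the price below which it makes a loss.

Shutdown price = min AVC. AVC = 67 - 16q + q^2, with vertex at q = 8 and minimum ¥3.
ATC = 726/q + 67 - 16q + q^2. Setting dATC/dq = −726/q^2 − 16 + 2q = 0 gives q = 11 (since 2·11^3 − 16·11^2 = 726).
min ATC = 726/11 + 67 − 16·11 + 11^2 = ¥78. That is the break-even price.
Between these two prices the firm operates at a loss; above ¥78 it earns a profit.

Shutdown price = ¥3; break-even price = ¥78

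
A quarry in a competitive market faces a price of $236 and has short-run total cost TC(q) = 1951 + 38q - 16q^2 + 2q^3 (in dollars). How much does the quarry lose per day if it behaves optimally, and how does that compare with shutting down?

Profit = -$331 at q = 9

AVC = 38 - 16q + 2q^2 has its minimum $6 at q = 4; price $236 clears that bar, so the firm operates.
MC = 38 - 32q + 6q^2. Setting P = MC and taking the root on the rising branch gives q* = 9.
TR = 236·9 = 2124. TC = 1951 + 504 = 2455. Profit = 2124 − 2455 = -$331.
That loss of $331 beats the $1951 the firm would lose by shutting down; producing recovers $1620 of fixed cost.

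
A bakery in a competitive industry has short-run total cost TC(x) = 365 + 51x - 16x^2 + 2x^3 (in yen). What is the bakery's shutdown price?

Short-run supply begins at min AVC. From VC = 51x - 16x^2 + 2x^3, AVC = 51 - 16x + 2x^2.
dAVC/dx = -16 + 4x = 0 gives x = 4. min AVC = 51 - 16·4 + 2·4^2 = 19.
For P < ¥19 the firm produces nothing.

¥19 per unit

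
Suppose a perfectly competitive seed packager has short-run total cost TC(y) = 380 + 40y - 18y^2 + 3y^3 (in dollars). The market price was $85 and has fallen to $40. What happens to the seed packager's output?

Output falls from 5 to 4

AVC = 40 - 18y + 3y^2, minimized at y = 3 where min AVC = $13. MC = 40 - 36y + 9y^2.
With P = $85 above the shutdown price, P = MC gives y = 5.
At P = $40 ≥ min AVC, set P = MC: y = 4. The firm stays open but cuts output.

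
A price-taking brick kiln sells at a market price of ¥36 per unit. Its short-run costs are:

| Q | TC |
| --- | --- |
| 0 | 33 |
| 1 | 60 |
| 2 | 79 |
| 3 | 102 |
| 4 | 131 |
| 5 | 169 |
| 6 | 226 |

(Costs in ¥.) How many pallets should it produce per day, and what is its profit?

Q = 4; profit = ¥13

Tabulate TR − TC: Q=0: -33; Q=1: -24; Q=2: -7; Q=3: 6; Q=4: 13; Q=5: 11; Q=6: -10.
Profit is maximized at Q = 4. AVC there is 98/4 = ¥24.50 ≤ P, so producing beats shutting down (which would give -¥33).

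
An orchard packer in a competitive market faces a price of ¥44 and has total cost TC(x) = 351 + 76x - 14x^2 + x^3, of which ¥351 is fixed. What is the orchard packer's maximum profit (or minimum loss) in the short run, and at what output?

Profit = -¥223 at x = 8

AVC = 76 - 14x + x^2; min AVC = ¥27 at x = 7. Since P = ¥44 ≥ min AVC, the firm produces.
MC = 76 - 28x + 3x^2. Setting P = MC and taking the root on the rising branch gives x* = 8.
TR = 44·8 = 352. TC = 351 + 224 = 575. Profit = 352 − 575 = -¥223.
Shutting down would mean losing the fixed cost of ¥351, so operating at a loss of ¥223 is better by ¥128.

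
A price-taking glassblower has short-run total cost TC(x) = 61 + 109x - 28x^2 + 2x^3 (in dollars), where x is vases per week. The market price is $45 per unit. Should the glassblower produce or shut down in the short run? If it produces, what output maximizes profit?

Strip out fixed cost: VC = 109x - 28x^2 + 2x^3. Then AVC = 109 - 28x + 2x^2 and MC = 109 - 56x + 6x^2.
AVC hits its minimum where MC = AVC, at x = 7, giving min AVC = 109 - 28·7 + 2·7^2 = $11.
Since P = $45 ≥ min AVC = $11, price covers variable cost and the firm should produce.
P = MC gives 64 - 56x + 6x^2 = 0, with roots 4/3 and 8. Take the larger (rising MC): x* = 8.
Check: AVC at x = 8 is $13 ≤ P, so revenue covers variable cost.
Profit = P·x − TC = 45·8 − 165 = $195.

Produce at x = 8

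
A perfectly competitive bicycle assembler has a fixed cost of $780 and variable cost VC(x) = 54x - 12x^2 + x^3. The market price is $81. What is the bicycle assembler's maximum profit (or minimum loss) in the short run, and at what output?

Profit = -$294 at x = 9

AVC = 54 - 12x + x^2; min AVC = $18 at x = 6. Since P = $81 ≥ min AVC, the firm produces.
MC = 54 - 24x + 3x^2. Setting P = MC and taking the root on the rising branch gives x* = 9.
TR = 81·9 = 729. TC = 780 + 243 = 1023. Profit = 729 − 1023 = -$294.
By producing, the firm covers all variable cost plus $486 of fixed cost; shutting down would lose the full $780.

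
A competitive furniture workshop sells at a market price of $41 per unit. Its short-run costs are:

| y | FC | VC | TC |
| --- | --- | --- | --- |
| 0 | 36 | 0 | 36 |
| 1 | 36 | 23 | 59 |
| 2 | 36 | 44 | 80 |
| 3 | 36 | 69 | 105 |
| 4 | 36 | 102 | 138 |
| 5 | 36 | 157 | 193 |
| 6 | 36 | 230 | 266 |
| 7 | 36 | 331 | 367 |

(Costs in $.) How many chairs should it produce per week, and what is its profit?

y = 4; profit = $26

Profit at each row (π = 41y − TC): y=0: -36; y=1: -18; y=2: 2; y=3: 18; y=4: 26; y=5: 12; y=6: -20; y=7: -80.
Profit is maximized at y = 4. AVC there is 102/4 = $25.50 ≤ P, so producing beats shutting down (which would give -$36).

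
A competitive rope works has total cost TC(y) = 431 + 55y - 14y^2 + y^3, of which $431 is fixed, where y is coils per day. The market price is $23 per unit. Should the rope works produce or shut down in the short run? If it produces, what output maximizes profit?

Produce at y = 8

From TC, MC = TC'(y) = 55 - 28y + 3y^2 and AVC = VC/y = 55 - 14y + y^2.
AVC hits its minimum where MC = AVC, at y = 7, giving min AVC = 55 - 14·7 + 7^2 = $6.
P = $23 exceeds min AVC = $6, so the firm stays open.
Solving P = MC: 32 - 28y + 3y^2 = 0 ⇒ y = 4/3 or 8. On the upward-sloping branch, y* = 8.
Check: AVC at y = 8 is $7 ≤ P, so revenue covers variable cost.
Profit = P·y − TC = 23·8 − 487 = -$303, a loss, but smaller than the $431 fixed cost the firm would lose by shutting down.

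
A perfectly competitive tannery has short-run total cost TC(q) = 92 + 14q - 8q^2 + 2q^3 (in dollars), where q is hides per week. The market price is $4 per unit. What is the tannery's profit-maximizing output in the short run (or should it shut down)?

Shut down

From TC, MC = TC'(q) = 14 - 16q + 6q^2 and AVC = VC/q = 14 - 8q + 2q^2.
AVC hits its minimum where MC = AVC, at q = 2, giving min AVC = 14 - 8·2 + 2·2^2 = $6.
P = $4 lies below min AVC = $6; no output level covers variable cost.
Best response: produce nothing and absorb the $92 fixed cost.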